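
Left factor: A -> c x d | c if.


Common prefix: 'c'
Factored: A -> c A', A' -> x d | if


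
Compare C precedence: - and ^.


'-' is additive (level 9); '^' is bitwise XOR (level 4)
Higher level binds tighter
'-' has higher precedence than '^'


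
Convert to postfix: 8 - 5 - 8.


Left to right (same or higher precedence on left)
Postfix: 8 5 - 8 -


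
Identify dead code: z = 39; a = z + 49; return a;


z is read by a's definition; a is returned
No dead code


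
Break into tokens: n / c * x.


Scan left to right, longest-match per lexeme
Tokens: ID(n), OP(/), ID(c), OP(*), ID(x)


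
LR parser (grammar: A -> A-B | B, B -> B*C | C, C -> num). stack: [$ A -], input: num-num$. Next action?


no handle ('A-' is not any RHS); shift 'num'
Action: shift


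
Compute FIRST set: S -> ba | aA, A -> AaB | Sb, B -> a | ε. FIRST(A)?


Per alternative of A: FIRST(AaB) = {a, b}; FIRST(Sb) = {a, b}
FIRST(A) = {a, b}


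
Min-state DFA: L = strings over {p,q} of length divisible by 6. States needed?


Track length mod 6: states 0..5, accept at 0
Minimal DFA: 6 states


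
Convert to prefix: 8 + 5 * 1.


'*' binds tighter: tree is (+ 8 (* 5 1))
Prefix: + 8 * 5 1


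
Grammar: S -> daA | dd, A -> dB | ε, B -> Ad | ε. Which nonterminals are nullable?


A nonterminal is nullable iff some alternative derives ε (directly, or every symbol in it is nullable)
Nullable: {A, B}


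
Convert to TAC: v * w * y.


Break into single-operator statements:
t1 = v * w
t2 = t1 * y


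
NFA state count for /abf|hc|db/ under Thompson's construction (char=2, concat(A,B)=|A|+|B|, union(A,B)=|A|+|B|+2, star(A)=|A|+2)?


Syntax tree has 7 char leaf(s), 2 union(s), 0 star(s)
chars contribute 7×2 = 14; each union adds +2; each star adds +2
Total: 14 + 4 + 0 = 18 states


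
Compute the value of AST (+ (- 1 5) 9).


Evaluate inner: (- 1 5) = -4
Evaluate root: (+ -4 9) = 5
Result: 5


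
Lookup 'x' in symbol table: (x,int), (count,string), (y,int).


Lookup 'x' → type int


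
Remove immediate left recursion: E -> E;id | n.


Left-recursive alternatives: E;id; non-recursive: n
Introduce E': E -> nE', E' -> ;idE' | ε


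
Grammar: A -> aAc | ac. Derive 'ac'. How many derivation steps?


Derivation: A => ac
Steps: 1


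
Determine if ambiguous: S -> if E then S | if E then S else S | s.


dangling else: 'if E then if E then s else s' parses two ways
Ambiguous


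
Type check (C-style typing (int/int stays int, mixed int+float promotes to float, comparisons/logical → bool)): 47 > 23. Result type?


Operand types: int > int
Rule: comparison yields bool
Result type: bool


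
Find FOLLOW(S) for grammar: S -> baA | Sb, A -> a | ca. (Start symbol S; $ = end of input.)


$ ∈ FOLLOW(S). For each A -> αBβ: add FIRST(β)\{ε} to FOLLOW(B); if β nullable, add FOLLOW(A).
FOLLOW(S) = {$, b}


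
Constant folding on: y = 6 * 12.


6 * 12 = 72 at compile time
Optimized: y = 72


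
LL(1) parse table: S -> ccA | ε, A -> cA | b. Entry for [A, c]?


For [A, c]: 'c' ∈ FIRST(cA)
Entry: A -> cA


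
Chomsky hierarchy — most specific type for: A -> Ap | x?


Left-linear: every RHS is a terminal or one nonterminal followed by a terminal
Classification: Type 3 (Regular)


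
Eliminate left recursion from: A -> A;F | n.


Left-recursive alternatives: A;F; non-recursive: n
Introduce A': A -> nA', A' -> ;FA' | ε


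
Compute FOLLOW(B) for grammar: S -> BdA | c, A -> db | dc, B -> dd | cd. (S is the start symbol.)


$ ∈ FOLLOW(S). For each A -> αBβ: add FIRST(β)\{ε} to FOLLOW(B); if β nullable, add FOLLOW(A).
FOLLOW(B) = {d}


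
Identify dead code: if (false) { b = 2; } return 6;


condition is constant false, so the whole block is unreachable
Dead: 'if (false) { b = 2; }'


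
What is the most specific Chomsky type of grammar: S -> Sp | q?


Left-linear: every RHS is a terminal or one nonterminal followed by a terminal
Classification: Type 3 (Regular)


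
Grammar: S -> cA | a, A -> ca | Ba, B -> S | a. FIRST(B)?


Per alternative of B: FIRST(S) = {a, c}; FIRST(a) = {a}
FIRST(B) = {a, c}


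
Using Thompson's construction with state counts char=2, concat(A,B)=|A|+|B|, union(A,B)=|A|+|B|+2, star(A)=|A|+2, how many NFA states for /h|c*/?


Syntax tree has 2 char leaf(s), 1 union(s), 1 star(s)
chars contribute 2×2 = 4; each union adds +2; each star adds +2
Total: 4 + 2 + 2 = 8 states


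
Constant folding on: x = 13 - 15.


13 - 15 = -2 at compile time
Optimized: x = -2


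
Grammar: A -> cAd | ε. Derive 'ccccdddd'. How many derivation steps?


Derivation: A => cAd => ccAdd => cccAddd => ccccAdddd => ccccdddd
Steps: 5


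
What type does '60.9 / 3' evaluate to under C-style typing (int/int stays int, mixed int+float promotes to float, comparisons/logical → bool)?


Operand types: float / int
Rule: mixed int/float promotes to float; int/int stays int
Result type: float


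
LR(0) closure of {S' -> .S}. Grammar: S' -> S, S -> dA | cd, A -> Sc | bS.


Start: S' -> .S
For each item with dot before a nonterminal B, add B -> .γ for every B-production
Closure: [S' -> .S, S -> .dA, S -> .cd]


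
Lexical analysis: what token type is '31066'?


Pattern: digits only
Type: INTEGER_LITERAL


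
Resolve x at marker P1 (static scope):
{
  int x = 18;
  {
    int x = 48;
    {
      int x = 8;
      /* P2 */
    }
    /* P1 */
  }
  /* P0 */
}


x declared in the same block as P1
x = 48


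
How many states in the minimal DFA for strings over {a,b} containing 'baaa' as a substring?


KMP-style automaton: 4 progress states + 1 absorbing accept = 5
Minimal DFA: 5 states


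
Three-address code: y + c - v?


Break into single-operator statements:
t1 = y + c
t2 = t1 - v


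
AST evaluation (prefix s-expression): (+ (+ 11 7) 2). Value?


Evaluate inner: (+ 11 7) = 18
Evaluate root: (+ 18 2) = 20
Result: 20


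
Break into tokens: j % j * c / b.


Scan left to right, longest-match per lexeme
Tokens: ID(j), OP(%), ID(j), OP(*), ID(c), OP(/), ID(b)


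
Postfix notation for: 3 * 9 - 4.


Left to right (same or higher precedence on left)
Postfix: 3 9 * 4 -


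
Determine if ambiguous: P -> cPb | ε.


balanced c^n…b^n: each string has a unique parse
Unambiguous


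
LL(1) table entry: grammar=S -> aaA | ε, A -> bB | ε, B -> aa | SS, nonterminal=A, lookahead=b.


For [A, b]: 'b' ∈ FIRST(bB)
Entry: A -> bB


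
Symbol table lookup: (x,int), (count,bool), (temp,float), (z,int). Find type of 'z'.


Lookup 'z' → type int


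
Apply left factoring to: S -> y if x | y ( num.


Common prefix: 'y'
Factored: S -> y S', S' -> if x | ( num


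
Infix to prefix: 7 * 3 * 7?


left-to-right (same/higher precedence on left): tree is (* (* 7 3) 7)
Prefix: * * 7 3 7


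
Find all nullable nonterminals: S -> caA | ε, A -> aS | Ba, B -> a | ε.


A nonterminal is nullable iff some alternative derives ε (directly, or every symbol in it is nullable)
Nullable: {B, S}


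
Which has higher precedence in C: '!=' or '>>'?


'>>' is shift (level 8); '!=' is equality (level 6)
Higher level binds tighter
'>>' has higher precedence than '!='


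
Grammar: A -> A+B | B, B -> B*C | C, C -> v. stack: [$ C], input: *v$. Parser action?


'C' (not preceded by B*) is the handle for B -> C
Action: reduce (B -> C)


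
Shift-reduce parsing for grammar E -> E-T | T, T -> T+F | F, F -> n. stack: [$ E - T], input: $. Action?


handle 'E-T' on top; lookahead ∈ FOLLOW(E) = {-, $}
Action: reduce (E -> E-T)


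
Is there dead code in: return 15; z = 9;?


statement follows a return and is unreachable
Dead: 'z = 9'


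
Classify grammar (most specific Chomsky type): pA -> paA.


LHS has context (more than one symbol) and |LHS| ≤ |RHS|
Classification: Type 1 (Context-Sensitive)


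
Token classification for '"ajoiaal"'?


Pattern: double-quoted sequence
Type: STRING_LITERAL


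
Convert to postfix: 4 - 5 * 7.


* has higher precedence, evaluate 5*7 first
Postfix: 4 5 7 * -


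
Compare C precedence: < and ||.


'<' is relational (level 7); '||' is logical OR (level 1)
Higher level binds tighter
'<' has higher precedence than '||'


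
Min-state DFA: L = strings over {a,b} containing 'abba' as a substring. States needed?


KMP-style automaton: 4 progress states + 1 absorbing accept = 5
Minimal DFA: 5 states


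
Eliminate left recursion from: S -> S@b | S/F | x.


Left-recursive alternatives: S@b, S/F; non-recursive: x
Introduce S': S -> xS', S' -> @bS' | /FS' | ε


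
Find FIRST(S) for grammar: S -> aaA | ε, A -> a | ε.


Per alternative of S: FIRST(aaA) = {a}; FIRST(ε) = {ε}
FIRST(S) = {a, ε}


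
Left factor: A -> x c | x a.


Common prefix: 'x'
Factored: A -> x A', A' -> c | a


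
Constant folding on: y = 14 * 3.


14 * 3 = 42 at compile time
Optimized: y = 42


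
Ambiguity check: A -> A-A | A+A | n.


'n-n+n' has two parse trees (no precedence encoded between - and +)
Ambiguous


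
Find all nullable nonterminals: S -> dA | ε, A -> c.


A nonterminal is nullable iff some alternative derives ε (directly, or every symbol in it is nullable)
Nullable: {S}


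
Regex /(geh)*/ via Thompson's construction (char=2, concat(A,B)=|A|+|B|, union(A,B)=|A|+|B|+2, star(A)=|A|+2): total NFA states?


Syntax tree has 3 char leaf(s), 0 union(s), 1 star(s)
chars contribute 3×2 = 6; each union adds +2; each star adds +2
Total: 6 + 0 + 2 = 8 states


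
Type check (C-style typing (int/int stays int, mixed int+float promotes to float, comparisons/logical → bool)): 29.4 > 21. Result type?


Operand types: float > int
Rule: comparison yields bool
Result type: bool


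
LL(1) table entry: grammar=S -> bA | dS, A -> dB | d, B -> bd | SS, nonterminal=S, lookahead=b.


For [S, b]: 'b' ∈ FIRST(bA)
Entry: S -> bA


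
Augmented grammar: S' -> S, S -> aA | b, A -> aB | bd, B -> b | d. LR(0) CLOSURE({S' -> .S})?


Start: S' -> .S
For each item with dot before a nonterminal B, add B -> .γ for every B-production
Closure: [S' -> .S, S -> .aA, S -> .b]


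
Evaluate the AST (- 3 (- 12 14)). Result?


Evaluate inner: (- 12 14) = -2
Evaluate root: (- 3 -2) = 5
Result: 5


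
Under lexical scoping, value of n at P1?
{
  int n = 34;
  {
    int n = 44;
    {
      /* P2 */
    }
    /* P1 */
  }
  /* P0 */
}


n declared in the same block as P1
n = 44


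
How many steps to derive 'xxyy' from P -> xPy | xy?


Derivation: P => xPy => xxyy
Steps: 2


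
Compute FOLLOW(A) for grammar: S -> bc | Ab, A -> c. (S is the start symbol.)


$ ∈ FOLLOW(S). For each A -> αBβ: add FIRST(β)\{ε} to FOLLOW(B); if β nullable, add FOLLOW(A).
FOLLOW(A) = {b}


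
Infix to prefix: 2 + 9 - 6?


left-to-right (same/higher precedence on left): tree is (- (+ 2 9) 6)
Prefix: - + 2 9 6


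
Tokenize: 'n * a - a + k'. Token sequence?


Scan left to right, longest-match per lexeme
Tokens: ID(n), OP(*), ID(a), OP(-), ID(a), OP(+), ID(k)


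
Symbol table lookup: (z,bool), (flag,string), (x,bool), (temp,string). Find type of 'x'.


Lookup 'x' → type bool


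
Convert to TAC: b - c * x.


Break into single-operator statements:
t1 = c * x
t2 = b - t1


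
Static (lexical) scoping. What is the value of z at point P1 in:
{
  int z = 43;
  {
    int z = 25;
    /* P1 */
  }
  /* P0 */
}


z declared in the same block as P1
z = 25


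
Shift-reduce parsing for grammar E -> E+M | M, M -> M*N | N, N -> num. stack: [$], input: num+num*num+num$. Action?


no handle on stack; shift 'num'
Action: shift


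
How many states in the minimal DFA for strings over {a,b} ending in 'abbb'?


Track the longest suffix of input matching a prefix of 'abbb': 5 classes (prefixes of length 0..4)
Minimal DFA: 5 states


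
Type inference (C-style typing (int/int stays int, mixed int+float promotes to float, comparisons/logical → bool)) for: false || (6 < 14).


Operand types: bool || bool
Rule: logical operators take bool operands and yield bool
Result type: bool


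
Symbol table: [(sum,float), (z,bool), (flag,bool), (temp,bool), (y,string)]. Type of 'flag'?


Lookup 'flag' → type bool


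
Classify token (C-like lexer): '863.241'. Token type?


Pattern: digits with a decimal point
Type: FLOAT_LITERAL


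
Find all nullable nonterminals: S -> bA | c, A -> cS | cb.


A nonterminal is nullable iff some alternative derives ε (directly, or every symbol in it is nullable)
Nullable: {}


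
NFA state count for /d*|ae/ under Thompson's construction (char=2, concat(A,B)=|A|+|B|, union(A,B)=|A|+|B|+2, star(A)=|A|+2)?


Syntax tree has 3 char leaf(s), 1 union(s), 1 star(s)
chars contribute 3×2 = 6; each union adds +2; each star adds +2
Total: 6 + 2 + 2 = 10 states


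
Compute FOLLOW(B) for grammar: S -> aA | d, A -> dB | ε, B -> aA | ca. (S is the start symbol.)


$ ∈ FOLLOW(S). For each A -> αBβ: add FIRST(β)\{ε} to FOLLOW(B); if β nullable, add FOLLOW(A).
FOLLOW(B) = {$}


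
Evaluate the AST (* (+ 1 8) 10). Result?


Evaluate inner: (+ 1 8) = 9
Evaluate root: (* 9 10) = 90
Result: 90


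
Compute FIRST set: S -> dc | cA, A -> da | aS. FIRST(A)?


Per alternative of A: FIRST(da) = {d}; FIRST(aS) = {a}
FIRST(A) = {a, d}


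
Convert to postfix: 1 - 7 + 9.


Left to right (same or higher precedence on left)
Postfix: 1 7 - 9 +


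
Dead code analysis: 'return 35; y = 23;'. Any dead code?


statement follows a return and is unreachable
Dead: 'y = 23'


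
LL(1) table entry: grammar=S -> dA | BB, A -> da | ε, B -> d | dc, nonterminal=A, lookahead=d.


For [A, d]: 'd' ∈ FIRST(da)
Entry: A -> da


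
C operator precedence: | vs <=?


'<=' is relational (level 7); '|' is bitwise OR (level 3)
Higher level binds tighter
'<=' has higher precedence than '|'


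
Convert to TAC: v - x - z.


Break into single-operator statements:
t1 = v - x
t2 = t1 - z


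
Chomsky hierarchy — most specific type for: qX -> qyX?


LHS has context (more than one symbol) and |LHS| ≤ |RHS|
Classification: Type 1 (Context-Sensitive)


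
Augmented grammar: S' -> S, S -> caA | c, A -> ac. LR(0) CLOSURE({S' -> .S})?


Start: S' -> .S
For each item with dot before a nonterminal B, add B -> .γ for every B-production
Closure: [S' -> .S, S -> .caA, S -> .c]


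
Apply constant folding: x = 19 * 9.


19 * 9 = 171 at compile time
Optimized: x = 171


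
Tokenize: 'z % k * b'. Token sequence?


Scan left to right, longest-match per lexeme
Tokens: ID(z), OP(%), ID(k), OP(*), ID(b)


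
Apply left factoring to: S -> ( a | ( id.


Common prefix: '('
Factored: S -> ( S', S' -> a | id


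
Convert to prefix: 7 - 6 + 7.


left-to-right (same/higher precedence on left): tree is (+ (- 7 6) 7)
Prefix: + - 7 6 7


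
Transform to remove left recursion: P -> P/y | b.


Left-recursive alternatives: P/y; non-recursive: b
Introduce P': P -> bP', P' -> /yP' | ε


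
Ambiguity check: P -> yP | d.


right-linear, alternatives start with distinct terminals 'y' vs 'd': unique leftmost derivation
Unambiguous


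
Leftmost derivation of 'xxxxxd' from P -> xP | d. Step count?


Derivation: P => xP => xxP => xxxP => xxxxP => xxxxxP => xxxxxd
Steps: 6


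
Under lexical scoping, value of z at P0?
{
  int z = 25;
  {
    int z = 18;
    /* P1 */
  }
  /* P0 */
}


z declared in the same block as P0
z = 25


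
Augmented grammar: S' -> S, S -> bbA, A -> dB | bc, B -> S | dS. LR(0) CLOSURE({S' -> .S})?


Start: S' -> .S
For each item with dot before a nonterminal B, add B -> .γ for every B-production
Closure: [S' -> .S, S -> .bbA]


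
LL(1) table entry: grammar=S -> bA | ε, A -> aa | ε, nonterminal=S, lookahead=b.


For [S, b]: 'b' ∈ FIRST(bA)
Entry: S -> bA


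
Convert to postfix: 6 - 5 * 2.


* has higher precedence, evaluate 5*2 first
Postfix: 6 5 2 * -


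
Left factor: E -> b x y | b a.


Common prefix: 'b'
Factored: E -> b E', E' -> x y | a


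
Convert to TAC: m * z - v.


Break into single-operator statements:
t1 = m * z
t2 = t1 - v


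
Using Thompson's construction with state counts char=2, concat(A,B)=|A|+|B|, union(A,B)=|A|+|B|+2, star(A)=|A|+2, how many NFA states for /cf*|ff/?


Syntax tree has 4 char leaf(s), 1 union(s), 1 star(s)
chars contribute 4×2 = 8; each union adds +2; each star adds +2
Total: 8 + 2 + 2 = 12 states


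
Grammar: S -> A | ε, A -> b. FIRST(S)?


Per alternative of S: FIRST(A) = {b}; FIRST(ε) = {ε}
FIRST(S) = {b, ε}


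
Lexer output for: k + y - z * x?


Scan left to right, longest-match per lexeme
Tokens: ID(k), OP(+), ID(y), OP(-), ID(z), OP(*), ID(x)


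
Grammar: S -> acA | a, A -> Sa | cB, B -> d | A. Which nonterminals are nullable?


A nonterminal is nullable iff some alternative derives ε (directly, or every symbol in it is nullable)
Nullable: {}


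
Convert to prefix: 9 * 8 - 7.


left-to-right (same/higher precedence on left): tree is (- (* 9 8) 7)
Prefix: - * 9 8 7


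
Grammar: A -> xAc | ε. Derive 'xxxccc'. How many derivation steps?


Derivation: A => xAc => xxAcc => xxxAccc => xxxccc
Steps: 4


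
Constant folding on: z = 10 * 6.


10 * 6 = 60 at compile time
Optimized: z = 60


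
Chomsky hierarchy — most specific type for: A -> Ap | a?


Left-linear: every RHS is a terminal or one nonterminal followed by a terminal
Classification: Type 3 (Regular)


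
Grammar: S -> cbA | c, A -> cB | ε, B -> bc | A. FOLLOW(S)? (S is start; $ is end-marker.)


$ ∈ FOLLOW(S). For each A -> αBβ: add FIRST(β)\{ε} to FOLLOW(B); if β nullable, add FOLLOW(A).
FOLLOW(S) = {$}


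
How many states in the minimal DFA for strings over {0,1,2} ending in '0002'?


Track the longest suffix of input matching a prefix of '0002': 5 classes (prefixes of length 0..4)
Minimal DFA: 5 states


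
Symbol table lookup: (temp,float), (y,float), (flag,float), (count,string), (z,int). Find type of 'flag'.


Lookup 'flag' → type float


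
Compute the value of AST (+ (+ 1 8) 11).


Evaluate inner: (+ 1 8) = 9
Evaluate root: (+ 9 11) = 20
Result: 20


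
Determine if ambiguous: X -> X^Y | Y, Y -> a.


precedence layered via separate nonterminal Y: deterministic
Unambiguous


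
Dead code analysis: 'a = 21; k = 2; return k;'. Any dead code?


a is assigned but never read
Dead: 'a = 21'


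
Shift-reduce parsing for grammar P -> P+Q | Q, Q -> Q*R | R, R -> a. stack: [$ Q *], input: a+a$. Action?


no handle; shift 'a'
Action: shift


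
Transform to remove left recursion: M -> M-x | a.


Left-recursive alternatives: M-x; non-recursive: a
Introduce M': M -> aM', M' -> -xM' | ε


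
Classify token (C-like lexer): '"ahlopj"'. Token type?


Pattern: double-quoted sequence
Type: STRING_LITERAL


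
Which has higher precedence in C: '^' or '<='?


'<=' is relational (level 7); '^' is bitwise XOR (level 4)
Higher level binds tighter
'<=' has higher precedence than '^'


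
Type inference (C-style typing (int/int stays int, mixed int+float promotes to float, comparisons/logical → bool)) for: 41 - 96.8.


Operand types: int - float
Rule: mixed int/float promotes to float; int/int stays int
Result type: float


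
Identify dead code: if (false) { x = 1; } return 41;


condition is constant false, so the whole block is unreachable
Dead: 'if (false) { x = 1; }'


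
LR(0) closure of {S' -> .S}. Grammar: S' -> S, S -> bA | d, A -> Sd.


Start: S' -> .S
For each item with dot before a nonterminal B, add B -> .γ for every B-production
Closure: [S' -> .S, S -> .bA, S -> .d]


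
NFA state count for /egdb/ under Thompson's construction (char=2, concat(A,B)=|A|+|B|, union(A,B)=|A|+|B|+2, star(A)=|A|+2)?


Syntax tree has 4 char leaf(s), 0 union(s), 0 star(s)
chars contribute 4×2 = 8; each union adds +2; each star adds +2
Total: 8 + 0 + 0 = 8 states


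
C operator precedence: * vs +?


'*' is multiplicative (level 10); '+' is additive (level 9)
Higher level binds tighter
'*' has higher precedence than '+'


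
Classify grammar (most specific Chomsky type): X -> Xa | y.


Left-linear: every RHS is a terminal or one nonterminal followed by a terminal
Classification: Type 3 (Regular)


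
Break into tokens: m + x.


Scan left to right, longest-match per lexeme
Tokens: ID(m), OP(+), ID(x)


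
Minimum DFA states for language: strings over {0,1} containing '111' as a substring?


KMP-style automaton: 3 progress states + 1 absorbing accept = 4
Minimal DFA: 4 states


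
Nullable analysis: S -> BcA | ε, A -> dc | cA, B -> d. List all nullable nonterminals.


A nonterminal is nullable iff some alternative derives ε (directly, or every symbol in it is nullable)
Nullable: {S}


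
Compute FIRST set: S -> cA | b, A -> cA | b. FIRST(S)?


Per alternative of S: FIRST(cA) = {c}; FIRST(b) = {b}
FIRST(S) = {b, c}


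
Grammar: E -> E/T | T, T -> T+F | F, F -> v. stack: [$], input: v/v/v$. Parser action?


no handle on stack; shift 'v'
Action: shift


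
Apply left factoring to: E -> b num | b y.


Common prefix: 'b'
Factored: E -> b E', E' -> num | y


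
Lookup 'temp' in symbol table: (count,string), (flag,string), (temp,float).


Lookup 'temp' → type float


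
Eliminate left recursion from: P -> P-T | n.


Left-recursive alternatives: P-T; non-recursive: n
Introduce P': P -> nP', P' -> -TP' | ε


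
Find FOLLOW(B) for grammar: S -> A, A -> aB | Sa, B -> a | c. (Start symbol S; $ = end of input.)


$ ∈ FOLLOW(S). For each A -> αBβ: add FIRST(β)\{ε} to FOLLOW(B); if β nullable, add FOLLOW(A).
FOLLOW(B) = {$, a}


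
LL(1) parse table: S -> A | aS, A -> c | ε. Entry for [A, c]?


For [A, c]: 'c' ∈ FIRST(c)
Entry: A -> c


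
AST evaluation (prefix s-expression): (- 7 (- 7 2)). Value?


Evaluate inner: (- 7 2) = 5
Evaluate root: (- 7 5) = 2
Result: 2


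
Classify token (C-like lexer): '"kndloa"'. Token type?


Pattern: double-quoted sequence
Type: STRING_LITERAL


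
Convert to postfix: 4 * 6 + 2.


Left to right (same or higher precedence on left)
Postfix: 4 6 * 2 +


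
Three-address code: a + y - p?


Break into single-operator statements:
t1 = a + y
t2 = t1 - p


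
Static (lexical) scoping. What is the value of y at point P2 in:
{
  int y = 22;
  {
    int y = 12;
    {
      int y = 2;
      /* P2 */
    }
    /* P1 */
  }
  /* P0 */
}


y declared in the same block as P2
y = 2


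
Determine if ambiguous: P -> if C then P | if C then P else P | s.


dangling else: 'if C then if C then s else s' parses two ways
Ambiguous


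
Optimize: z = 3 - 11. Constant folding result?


3 - 11 = -8 at compile time
Optimized: z = -8


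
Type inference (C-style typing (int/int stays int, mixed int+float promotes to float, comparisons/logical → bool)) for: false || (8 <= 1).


Operand types: bool || bool
Rule: logical operators take bool operands and yield bool
Result type: bool


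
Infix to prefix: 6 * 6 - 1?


left-to-right (same/higher precedence on left): tree is (- (* 6 6) 1)
Prefix: - * 6 6 1


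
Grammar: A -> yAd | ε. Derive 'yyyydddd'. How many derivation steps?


Derivation: A => yAd => yyAdd => yyyAddd => yyyyAdddd => yyyydddd
Steps: 5


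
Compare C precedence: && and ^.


'^' is bitwise XOR (level 4); '&&' is logical AND (level 2)
Higher level binds tighter
'^' has higher precedence than '&&'


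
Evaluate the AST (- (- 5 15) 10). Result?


Evaluate inner: (- 5 15) = -10
Evaluate root: (- -10 10) = -20
Result: -20


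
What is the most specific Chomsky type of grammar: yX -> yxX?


LHS has context (more than one symbol) and |LHS| ≤ |RHS|
Classification: Type 1 (Context-Sensitive)


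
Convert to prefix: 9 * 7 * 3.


left-to-right (same/higher precedence on left): tree is (* (* 9 7) 3)
Prefix: * * 9 7 3


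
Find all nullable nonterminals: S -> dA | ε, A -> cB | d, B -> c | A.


A nonterminal is nullable iff some alternative derives ε (directly, or every symbol in it is nullable)
Nullable: {S}


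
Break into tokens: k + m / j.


Scan left to right, longest-match per lexeme
Tokens: ID(k), OP(+), ID(m), OP(/), ID(j)


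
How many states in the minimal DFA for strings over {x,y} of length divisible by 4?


Track length mod 4: states 0..3, accept at 0
Minimal DFA: 4 states


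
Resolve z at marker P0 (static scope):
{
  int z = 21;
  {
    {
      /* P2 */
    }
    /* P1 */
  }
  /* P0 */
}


z declared in the same block as P0
z = 21


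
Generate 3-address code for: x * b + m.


Break into single-operator statements:
t1 = x * b
t2 = t1 + m


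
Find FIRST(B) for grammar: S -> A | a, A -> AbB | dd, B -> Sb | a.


Per alternative of B: FIRST(Sb) = {a, d}; FIRST(a) = {a}
FIRST(B) = {a, d}


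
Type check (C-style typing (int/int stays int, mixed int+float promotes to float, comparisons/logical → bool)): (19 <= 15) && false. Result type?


Operand types: bool && bool
Rule: logical operators take bool operands and yield bool
Result type: bool


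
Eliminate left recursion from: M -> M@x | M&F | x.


Left-recursive alternatives: M@x, M&F; non-recursive: x
Introduce M': M -> xM', M' -> @xM' | &FM' | ε


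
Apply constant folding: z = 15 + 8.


15 + 8 = 23 at compile time
Optimized: z = 23


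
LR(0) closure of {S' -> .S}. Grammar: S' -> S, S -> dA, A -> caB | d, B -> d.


Start: S' -> .S
For each item with dot before a nonterminal B, add B -> .γ for every B-production
Closure: [S' -> .S, S -> .dA]


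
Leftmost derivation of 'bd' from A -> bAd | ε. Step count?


Derivation: A => bAd => bd
Steps: 2


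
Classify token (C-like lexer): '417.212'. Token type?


Pattern: digits with a decimal point
Type: FLOAT_LITERAL


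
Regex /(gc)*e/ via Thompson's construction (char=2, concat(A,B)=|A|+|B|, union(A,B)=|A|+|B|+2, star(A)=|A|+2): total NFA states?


Syntax tree has 3 char leaf(s), 0 union(s), 1 star(s)
chars contribute 3×2 = 6; each union adds +2; each star adds +2
Total: 6 + 0 + 2 = 8 states


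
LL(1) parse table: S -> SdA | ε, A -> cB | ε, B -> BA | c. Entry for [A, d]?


For [A, d]: ε is nullable and 'd' ∈ FOLLOW(A)
Entry: A -> ε


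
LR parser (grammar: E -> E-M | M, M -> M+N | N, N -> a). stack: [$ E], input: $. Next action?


start symbol E on stack, input exhausted
Action: accept


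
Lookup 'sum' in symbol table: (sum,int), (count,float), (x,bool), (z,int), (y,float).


Lookup 'sum' → type int


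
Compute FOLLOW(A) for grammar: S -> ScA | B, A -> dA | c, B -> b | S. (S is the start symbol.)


$ ∈ FOLLOW(S). For each A -> αBβ: add FIRST(β)\{ε} to FOLLOW(B); if β nullable, add FOLLOW(A).
FOLLOW(A) = {$, c}


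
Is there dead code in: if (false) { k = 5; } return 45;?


condition is constant false, so the whole block is unreachable
Dead: 'if (false) { k = 5; }'


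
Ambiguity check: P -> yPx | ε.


balanced y^n…x^n: each string has a unique parse
Unambiguous


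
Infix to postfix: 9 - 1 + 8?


Left to right (same or higher precedence on left)
Postfix: 9 1 - 8 +


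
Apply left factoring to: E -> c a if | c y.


Common prefix: 'c'
Factored: E -> c E', E' -> a if | y


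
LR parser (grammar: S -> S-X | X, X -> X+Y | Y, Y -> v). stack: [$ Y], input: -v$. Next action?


'Y' (not preceded by X+) is the handle for X -> Y
Action: reduce (X -> Y)


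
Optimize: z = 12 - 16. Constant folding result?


12 - 16 = -4 at compile time
Optimized: z = -4


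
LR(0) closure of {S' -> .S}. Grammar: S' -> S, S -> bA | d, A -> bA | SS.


Start: S' -> .S
For each item with dot before a nonterminal B, add B -> .γ for every B-production
Closure: [S' -> .S, S -> .bA, S -> .d]


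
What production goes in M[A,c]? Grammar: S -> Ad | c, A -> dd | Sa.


For [A, c]: 'c' ∈ FIRST(Sa)
Entry: A -> Sa


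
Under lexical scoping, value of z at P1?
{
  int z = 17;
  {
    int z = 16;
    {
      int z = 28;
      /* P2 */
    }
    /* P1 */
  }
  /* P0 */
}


z declared in the same block as P1
z = 16


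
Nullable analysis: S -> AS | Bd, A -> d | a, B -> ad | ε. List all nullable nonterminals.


A nonterminal is nullable iff some alternative derives ε (directly, or every symbol in it is nullable)
Nullable: {B}


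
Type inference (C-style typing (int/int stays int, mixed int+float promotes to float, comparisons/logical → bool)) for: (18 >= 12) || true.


Operand types: bool || bool
Rule: logical operators take bool operands and yield bool
Result type: bool


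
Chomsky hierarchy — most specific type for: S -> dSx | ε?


Single nonterminal LHS, but d^n x^n is not regular
Classification: Type 2 (Context-Free)


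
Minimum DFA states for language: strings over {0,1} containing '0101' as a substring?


KMP-style automaton: 4 progress states + 1 absorbing accept = 5
Minimal DFA: 5 states


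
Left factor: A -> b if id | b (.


Common prefix: 'b'
Factored: A -> b A', A' -> if id | (


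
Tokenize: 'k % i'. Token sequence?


Scan left to right, longest-match per lexeme
Tokens: ID(k), OP(%), ID(i)


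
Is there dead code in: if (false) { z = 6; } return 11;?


condition is constant false, so the whole block is unreachable
Dead: 'if (false) { z = 6; }'


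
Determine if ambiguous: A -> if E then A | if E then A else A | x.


dangling else: 'if E then if E then x else x' parses two ways
Ambiguous


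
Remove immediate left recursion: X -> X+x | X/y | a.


Left-recursive alternatives: X+x, X/y; non-recursive: a
Introduce X': X -> aX', X' -> +xX' | /yX' | ε


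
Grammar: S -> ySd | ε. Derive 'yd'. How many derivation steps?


Derivation: S => ySd => yd
Steps: 2


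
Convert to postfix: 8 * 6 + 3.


Left to right (same or higher precedence on left)
Postfix: 8 6 * 3 +


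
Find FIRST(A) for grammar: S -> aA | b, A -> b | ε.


Per alternative of A: FIRST(b) = {b}; FIRST(ε) = {ε}
FIRST(A) = {b, ε}


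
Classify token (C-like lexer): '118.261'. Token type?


Pattern: digits with a decimal point
Type: FLOAT_LITERAL


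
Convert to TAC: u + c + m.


Break into single-operator statements:
t1 = u + c
t2 = t1 + m


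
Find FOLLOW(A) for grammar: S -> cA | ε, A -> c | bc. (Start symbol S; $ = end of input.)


$ ∈ FOLLOW(S). For each A -> αBβ: add FIRST(β)\{ε} to FOLLOW(B); if β nullable, add FOLLOW(A).
FOLLOW(A) = {$}


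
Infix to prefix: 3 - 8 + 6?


left-to-right (same/higher precedence on left): tree is (+ (- 3 8) 6)
Prefix: + - 3 8 6


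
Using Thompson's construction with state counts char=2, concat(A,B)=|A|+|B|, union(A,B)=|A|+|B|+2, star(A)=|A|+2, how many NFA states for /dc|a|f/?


Syntax tree has 4 char leaf(s), 2 union(s), 0 star(s)
chars contribute 4×2 = 8; each union adds +2; each star adds +2
Total: 8 + 4 + 0 = 12 states


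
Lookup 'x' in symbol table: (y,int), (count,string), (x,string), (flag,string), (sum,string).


Lookup 'x' → type string


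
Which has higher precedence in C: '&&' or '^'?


'^' is bitwise XOR (level 4); '&&' is logical AND (level 2)
Higher level binds tighter
'^' has higher precedence than '&&'


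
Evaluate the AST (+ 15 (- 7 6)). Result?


Evaluate inner: (- 7 6) = 1
Evaluate root: (+ 15 1) = 16
Result: 16


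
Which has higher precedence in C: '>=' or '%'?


'%' is multiplicative (level 10); '>=' is relational (level 7)
Higher level binds tighter
'%' has higher precedence than '>='


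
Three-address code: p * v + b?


Break into single-operator statements:
t1 = p * v
t2 = t1 + b


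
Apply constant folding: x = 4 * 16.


4 * 16 = 64 at compile time
Optimized: x = 64


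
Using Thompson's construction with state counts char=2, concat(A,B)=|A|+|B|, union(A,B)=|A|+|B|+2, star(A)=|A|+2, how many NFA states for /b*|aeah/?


Syntax tree has 5 char leaf(s), 1 union(s), 1 star(s)
chars contribute 5×2 = 10; each union adds +2; each star adds +2
Total: 10 + 2 + 2 = 14 states


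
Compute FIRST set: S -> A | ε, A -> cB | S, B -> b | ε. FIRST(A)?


Per alternative of A: FIRST(cB) = {c}; FIRST(S) = {c, ε}
FIRST(A) = {c, ε}


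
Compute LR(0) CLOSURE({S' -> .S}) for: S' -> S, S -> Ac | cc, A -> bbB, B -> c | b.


Start: S' -> .S
For each item with dot before a nonterminal B, add B -> .γ for every B-production
Closure: [S' -> .S, S -> .Ac, S -> .cc, A -> .bbB]


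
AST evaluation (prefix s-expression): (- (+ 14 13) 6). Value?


Evaluate inner: (+ 14 13) = 27
Evaluate root: (- 27 6) = 21
Result: 21


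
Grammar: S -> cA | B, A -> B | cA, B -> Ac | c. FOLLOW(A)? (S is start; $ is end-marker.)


$ ∈ FOLLOW(S). For each A -> αBβ: add FIRST(β)\{ε} to FOLLOW(B); if β nullable, add FOLLOW(A).
FOLLOW(A) = {$, c}


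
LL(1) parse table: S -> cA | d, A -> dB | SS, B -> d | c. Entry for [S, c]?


For [S, c]: 'c' ∈ FIRST(cA)
Entry: S -> cA


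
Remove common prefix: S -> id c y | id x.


Common prefix: 'id'
Factored: S -> id S', S' -> c y | x


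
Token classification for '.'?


Pattern: operator symbol
Type: OPERATOR


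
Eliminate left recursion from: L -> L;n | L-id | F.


Left-recursive alternatives: L;n, L-id; non-recursive: F
Introduce L': L -> FL', L' -> ;nL' | -idL' | ε


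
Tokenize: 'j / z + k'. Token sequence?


Scan left to right, longest-match per lexeme
Tokens: ID(j), OP(/), ID(z), OP(+), ID(k)


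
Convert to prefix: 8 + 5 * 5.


'*' binds tighter: tree is (+ 8 (* 5 5))
Prefix: + 8 * 5 5


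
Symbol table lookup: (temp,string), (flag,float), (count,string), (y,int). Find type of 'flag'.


Lookup 'flag' → type float


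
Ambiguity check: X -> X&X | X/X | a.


'a&a/a' has two parse trees (no precedence encoded between & and /)
Ambiguous


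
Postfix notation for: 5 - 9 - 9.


Left to right (same or higher precedence on left)
Postfix: 5 9 - 9 -


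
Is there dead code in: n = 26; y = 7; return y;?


n is assigned but never read
Dead: 'n = 26'


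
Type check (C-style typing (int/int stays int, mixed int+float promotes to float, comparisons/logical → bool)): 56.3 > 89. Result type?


Operand types: float > int
Rule: comparison yields bool
Result type: bool


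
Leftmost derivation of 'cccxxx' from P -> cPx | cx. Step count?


Derivation: P => cPx => ccPxx => cccxxx
Steps: 3


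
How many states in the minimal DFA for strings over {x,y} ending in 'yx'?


Track the longest suffix of input matching a prefix of 'yx': 3 classes (prefixes of length 0..2)
Minimal DFA: 3 states


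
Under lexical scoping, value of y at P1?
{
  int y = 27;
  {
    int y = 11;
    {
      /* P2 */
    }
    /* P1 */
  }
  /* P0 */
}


y declared in the same block as P1
y = 11


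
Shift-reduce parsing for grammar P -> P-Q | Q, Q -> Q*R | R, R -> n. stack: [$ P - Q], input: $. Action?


handle 'P-Q' on top; lookahead ∈ FOLLOW(P) = {-, $}
Action: reduce (P -> P-Q)


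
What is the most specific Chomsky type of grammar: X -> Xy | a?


Left-linear: every RHS is a terminal or one nonterminal followed by a terminal
Classification: Type 3 (Regular)


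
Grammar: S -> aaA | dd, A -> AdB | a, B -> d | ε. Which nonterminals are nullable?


A nonterminal is nullable iff some alternative derives ε (directly, or every symbol in it is nullable)
Nullable: {B}


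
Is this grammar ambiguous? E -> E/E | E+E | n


'n/n+n' has two parse trees (no precedence encoded between / and +)
Ambiguous


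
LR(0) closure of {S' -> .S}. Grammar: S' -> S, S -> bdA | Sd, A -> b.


Start: S' -> .S
For each item with dot before a nonterminal B, add B -> .γ for every B-production
Closure: [S' -> .S, S -> .bdA, S -> .Sd]


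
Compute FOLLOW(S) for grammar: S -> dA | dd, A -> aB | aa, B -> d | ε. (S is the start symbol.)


$ ∈ FOLLOW(S). For each A -> αBβ: add FIRST(β)\{ε} to FOLLOW(B); if β nullable, add FOLLOW(A).
FOLLOW(S) = {$}


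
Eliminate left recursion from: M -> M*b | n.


Left-recursive alternatives: M*b; non-recursive: n
Introduce M': M -> nM', M' -> *bM' | ε


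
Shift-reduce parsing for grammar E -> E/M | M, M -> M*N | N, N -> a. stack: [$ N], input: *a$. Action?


'N' (not preceded by M*) is the handle for M -> N
Action: reduce (M -> N)


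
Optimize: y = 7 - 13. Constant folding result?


7 - 13 = -6 at compile time
Optimized: y = -6


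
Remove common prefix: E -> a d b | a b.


Common prefix: 'a'
Factored: E -> a E', E' -> d b | b


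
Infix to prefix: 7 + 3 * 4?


'*' binds tighter: tree is (+ 7 (* 3 4))
Prefix: + 7 * 3 4


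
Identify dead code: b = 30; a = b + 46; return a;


b is read by a's definition; a is returned
No dead code


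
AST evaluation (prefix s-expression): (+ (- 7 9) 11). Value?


Evaluate inner: (- 7 9) = -2
Evaluate root: (+ -2 11) = 9
Result: 9


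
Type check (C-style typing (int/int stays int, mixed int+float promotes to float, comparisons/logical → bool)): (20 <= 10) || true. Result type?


Operand types: bool || bool
Rule: logical operators take bool operands and yield bool
Result type: bool


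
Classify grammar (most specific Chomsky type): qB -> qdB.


LHS has context (more than one symbol) and |LHS| ≤ |RHS|
Classification: Type 1 (Context-Sensitive)


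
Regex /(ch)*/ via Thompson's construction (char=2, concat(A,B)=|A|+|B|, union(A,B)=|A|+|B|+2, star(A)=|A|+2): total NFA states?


Syntax tree has 2 char leaf(s), 0 union(s), 1 star(s)
chars contribute 2×2 = 4; each union adds +2; each star adds +2
Total: 4 + 0 + 2 = 6 states


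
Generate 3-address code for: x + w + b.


Break into single-operator statements:
t1 = x + w
t2 = t1 + b


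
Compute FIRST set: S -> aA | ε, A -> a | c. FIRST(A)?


Per alternative of A: FIRST(a) = {a}; FIRST(c) = {c}
FIRST(A) = {a, c}


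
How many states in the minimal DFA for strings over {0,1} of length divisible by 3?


Track length mod 3: states 0..2, accept at 0
Minimal DFA: 3 states


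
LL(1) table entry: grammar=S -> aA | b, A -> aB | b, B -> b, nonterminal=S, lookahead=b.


For [S, b]: 'b' ∈ FIRST(b)
Entry: S -> b


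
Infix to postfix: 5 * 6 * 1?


Left to right (same or higher precedence on left)
Postfix: 5 6 * 1 *


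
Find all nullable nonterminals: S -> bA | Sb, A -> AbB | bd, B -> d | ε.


A nonterminal is nullable iff some alternative derives ε (directly, or every symbol in it is nullable)
Nullable: {B}


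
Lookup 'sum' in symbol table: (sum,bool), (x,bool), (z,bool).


Lookup 'sum' → type bool


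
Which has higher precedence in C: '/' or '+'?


'/' is multiplicative (level 10); '+' is additive (level 9)
Higher level binds tighter
'/' has higher precedence than '+'


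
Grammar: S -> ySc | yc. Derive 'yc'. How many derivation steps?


Derivation: S => yc
Steps: 1


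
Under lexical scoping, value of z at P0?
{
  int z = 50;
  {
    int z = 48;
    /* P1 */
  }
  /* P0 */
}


z declared in the same block as P0
z = 50


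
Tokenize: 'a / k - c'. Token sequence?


Scan left to right, longest-match per lexeme
Tokens: ID(a), OP(/), ID(k), OP(-), ID(c)
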